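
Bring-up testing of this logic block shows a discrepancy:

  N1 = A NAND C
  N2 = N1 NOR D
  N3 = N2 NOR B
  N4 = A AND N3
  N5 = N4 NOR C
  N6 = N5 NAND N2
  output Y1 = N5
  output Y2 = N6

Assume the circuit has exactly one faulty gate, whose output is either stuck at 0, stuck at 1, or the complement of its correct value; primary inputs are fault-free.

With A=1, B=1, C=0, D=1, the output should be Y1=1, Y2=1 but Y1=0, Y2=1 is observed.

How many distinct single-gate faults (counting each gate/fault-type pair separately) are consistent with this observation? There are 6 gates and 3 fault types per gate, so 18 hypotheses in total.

Fault-free: N1=1, N2=0, N3=0, N4=0, N5=1, N6=1 → Y1=1, Y2=1. Observed Y1=0, Y2=1.
  N1: none of the 3 fault types match ✗
  N2: none of the 3 fault types match ✗
  N3: stuck-at-1, inverted output ✓; others ✗
  N4: stuck-at-1, inverted output ✓; others ✗
  N5: stuck-at-0, inverted output ✓; others ✗
  N6: none of the 3 fault types match ✗
Consistent faults: {N3 stuck-at-1, N3 inverted output, N4 stuck-at-1, N4 inverted output, N5 stuck-at-0, N5 inverted output} — 6 in all.

6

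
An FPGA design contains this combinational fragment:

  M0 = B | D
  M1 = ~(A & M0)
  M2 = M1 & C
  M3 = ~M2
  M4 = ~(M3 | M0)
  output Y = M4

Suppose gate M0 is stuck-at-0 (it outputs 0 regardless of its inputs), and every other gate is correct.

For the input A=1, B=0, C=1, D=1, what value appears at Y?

Propagate with M0 forced: M0=0 [stuck-at-0], M1=1, M2=1, M3=0, M4=1.
So Y = 1. (Without the fault it would be 0.)

1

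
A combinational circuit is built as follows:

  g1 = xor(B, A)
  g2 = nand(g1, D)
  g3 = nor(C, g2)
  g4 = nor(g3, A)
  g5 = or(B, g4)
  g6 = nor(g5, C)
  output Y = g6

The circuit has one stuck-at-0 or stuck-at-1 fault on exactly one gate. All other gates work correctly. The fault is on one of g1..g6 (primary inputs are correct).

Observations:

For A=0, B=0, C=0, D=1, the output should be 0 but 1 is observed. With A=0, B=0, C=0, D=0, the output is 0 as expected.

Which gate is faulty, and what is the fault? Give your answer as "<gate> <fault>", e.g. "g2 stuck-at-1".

g1 stuck-at-1

Fault-free values for test 1 (A=0, B=0, C=0, D=1): g1=0, g2=1, g3=0, g4=1, g5=1, g6=0, giving Y=0. Observed 1.
Test 1: faults giving observed 1 are {g1 stuck-at-1, g2 stuck-at-0, g3 stuck-at-1, g4 stuck-at-0, g5 stuck-at-0, g6 stuck-at-1}.
Test 2 (A=0, B=0, C=0, D=0): fault-free g1=0, g2=1, g3=0, g4=1, g5=1, g6=0 → 0; observed 0. Eliminates g2 stuck-at-0, g3 stuck-at-1, g4 stuck-at-0, g5 stuck-at-0, g6 stuck-at-1.
Only g1 stuck-at-1 is consistent with every test.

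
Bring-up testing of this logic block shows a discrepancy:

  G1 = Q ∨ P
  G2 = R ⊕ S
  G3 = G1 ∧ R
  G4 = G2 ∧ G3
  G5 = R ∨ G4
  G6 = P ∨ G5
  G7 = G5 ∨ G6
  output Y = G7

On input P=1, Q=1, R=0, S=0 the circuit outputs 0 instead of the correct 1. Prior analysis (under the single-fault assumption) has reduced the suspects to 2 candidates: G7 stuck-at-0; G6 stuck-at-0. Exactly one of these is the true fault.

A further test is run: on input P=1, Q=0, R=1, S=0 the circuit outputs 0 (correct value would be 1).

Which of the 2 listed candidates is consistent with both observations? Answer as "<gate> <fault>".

G7 stuck-at-0

Evaluate each candidate on input P=1, Q=0, R=1, S=0:
  G7 stuck-at-0: G1=1, G2=1, G3=1, G4=1, G5=1, G6=1, G7=0 [stuck-at-0] → 0 — matches
  G6 stuck-at-0: G1=1, G2=1, G3=1, G4=1, G5=1, G6=0 [stuck-at-0], G7=1 → 1 — eliminated
Only G7 stuck-at-0 reproduces the observed 0.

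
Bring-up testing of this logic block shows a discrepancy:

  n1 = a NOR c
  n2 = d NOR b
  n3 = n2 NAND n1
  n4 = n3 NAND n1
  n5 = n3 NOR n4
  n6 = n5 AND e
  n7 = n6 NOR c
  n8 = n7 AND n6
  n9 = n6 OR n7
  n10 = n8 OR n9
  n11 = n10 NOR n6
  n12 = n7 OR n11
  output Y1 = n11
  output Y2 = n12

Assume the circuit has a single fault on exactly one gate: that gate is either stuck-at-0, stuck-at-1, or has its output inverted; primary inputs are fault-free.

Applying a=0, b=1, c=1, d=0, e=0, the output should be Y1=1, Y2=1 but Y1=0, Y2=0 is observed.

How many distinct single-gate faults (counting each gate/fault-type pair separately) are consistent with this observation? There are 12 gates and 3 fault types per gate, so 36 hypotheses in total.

Fault-free: n1=0, n2=0, n3=1, n4=1, n5=0, n6=0, n7=0, n8=0, n9=0, n10=0, n11=1, n12=1 → Y1=1, Y2=1. Observed Y1=0, Y2=0.
  n1: none of the 3 fault types match ✗
  n2: none of the 3 fault types match ✗
  n3: none of the 3 fault types match ✗
  n4: none of the 3 fault types match ✗
  n5: none of the 3 fault types match ✗
  n6: stuck-at-1, inverted output ✓; others ✗
  n7: none of the 3 fault types match ✗
  n8: stuck-at-1, inverted output ✓; others ✗
  n9: stuck-at-1, inverted output ✓; others ✗
  n10: stuck-at-1, inverted output ✓; others ✗
  n11: stuck-at-0, inverted output ✓; others ✗
  n12: none of the 3 fault types match ✗
Consistent faults: {n6 stuck-at-1, n6 inverted output, n8 stuck-at-1, n8 inverted output, n9 stuck-at-1, n9 inverted output, n10 stuck-at-1, n10 inverted output, n11 stuck-at-0, n11 inverted output} — 10 in all.

10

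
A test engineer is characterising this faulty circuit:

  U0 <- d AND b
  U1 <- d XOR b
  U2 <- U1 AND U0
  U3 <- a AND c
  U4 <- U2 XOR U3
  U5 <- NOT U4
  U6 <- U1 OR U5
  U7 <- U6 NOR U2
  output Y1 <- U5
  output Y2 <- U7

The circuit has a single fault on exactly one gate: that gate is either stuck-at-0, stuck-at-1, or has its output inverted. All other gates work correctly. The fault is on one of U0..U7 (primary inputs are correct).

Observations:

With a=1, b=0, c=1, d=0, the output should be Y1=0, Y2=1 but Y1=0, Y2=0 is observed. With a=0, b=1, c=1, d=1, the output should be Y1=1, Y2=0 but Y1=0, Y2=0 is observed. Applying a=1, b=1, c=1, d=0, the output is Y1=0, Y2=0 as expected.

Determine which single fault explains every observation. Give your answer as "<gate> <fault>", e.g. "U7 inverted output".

U1 stuck-at-1

Fault-free values for test 1 (a=1, b=0, c=1, d=0): U0=0, U1=0, U2=0, U3=1, U4=1, U5=0, U6=0, U7=1, giving Y1=0, Y2=1. Observed Y1=0, Y2=0.
Test 1: faults giving observed Y1=0, Y2=0 are {U1 stuck-at-1, U1 inverted output, U6 stuck-at-1, U6 inverted output, U7 stuck-at-0, U7 inverted output}.
Test 2 (a=0, b=1, c=1, d=1): fault-free U0=1, U1=0, U2=0, U3=0, U4=0, U5=1, U6=1, U7=0 → Y1=1, Y2=0; observed Y1=0, Y2=0. Eliminates U6 stuck-at-1, U6 inverted output, U7 stuck-at-0, U7 inverted output.
Test 3 (a=1, b=1, c=1, d=0): fault-free U0=0, U1=1, U2=0, U3=1, U4=1, U5=0, U6=1, U7=0 → Y1=0, Y2=0; observed Y1=0, Y2=0. Eliminates U1 inverted output.
Only U1 stuck-at-1 is consistent with every test.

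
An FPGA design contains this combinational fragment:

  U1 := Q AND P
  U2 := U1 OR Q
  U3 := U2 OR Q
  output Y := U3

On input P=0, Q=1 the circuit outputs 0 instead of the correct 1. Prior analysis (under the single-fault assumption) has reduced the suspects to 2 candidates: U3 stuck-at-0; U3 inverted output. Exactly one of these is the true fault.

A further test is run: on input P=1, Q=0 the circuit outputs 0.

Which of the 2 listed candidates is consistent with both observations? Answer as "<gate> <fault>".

Evaluate each candidate on input P=1, Q=0:
  U3 stuck-at-0: U1=0, U2=0, U3=0 [stuck-at-0] → 0 — matches
  U3 inverted output: U1=0, U2=0, U3=1 [inverted output] → 1 — eliminated
Only U3 stuck-at-0 reproduces the observed 0.

U3 stuck-at-0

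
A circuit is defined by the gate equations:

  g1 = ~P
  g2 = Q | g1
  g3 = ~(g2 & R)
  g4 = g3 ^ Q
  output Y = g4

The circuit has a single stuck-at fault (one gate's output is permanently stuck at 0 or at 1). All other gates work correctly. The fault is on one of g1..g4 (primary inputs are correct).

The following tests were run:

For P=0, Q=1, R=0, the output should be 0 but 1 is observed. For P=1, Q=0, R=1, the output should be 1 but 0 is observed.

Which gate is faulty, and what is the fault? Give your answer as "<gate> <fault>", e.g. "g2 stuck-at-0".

g3 stuck-at-0

Fault-free values for test 1 (P=0, Q=1, R=0): g1=1, g2=1, g3=1, g4=0, giving Y=0. Observed 1.
Test 1: faults giving observed 1 are {g3 stuck-at-0, g4 stuck-at-1}.
Test 2 (P=1, Q=0, R=1): fault-free g1=0, g2=0, g3=1, g4=1 → 1; observed 0. Eliminates g4 stuck-at-1.
Only g3 stuck-at-0 is consistent with every test.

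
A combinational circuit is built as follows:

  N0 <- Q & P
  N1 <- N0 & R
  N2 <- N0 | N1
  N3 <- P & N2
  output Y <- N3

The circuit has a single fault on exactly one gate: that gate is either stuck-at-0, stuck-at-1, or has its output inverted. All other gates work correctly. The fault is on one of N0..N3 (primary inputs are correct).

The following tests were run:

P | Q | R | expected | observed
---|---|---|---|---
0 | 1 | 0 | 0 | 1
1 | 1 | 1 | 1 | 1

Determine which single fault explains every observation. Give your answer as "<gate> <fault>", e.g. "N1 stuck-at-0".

N3 stuck-at-1

Fault-free values for test 1 (P=0, Q=1, R=0): N0=0, N1=0, N2=0, N3=0, giving Y=0. Observed 1.
Test 1: faults giving observed 1 are {N3 stuck-at-1, N3 inverted output}.
Test 2 (P=1, Q=1, R=1): fault-free N0=1, N1=1, N2=1, N3=1 → 1; observed 1. Eliminates N3 inverted output.
Only N3 stuck-at-1 is consistent with every test.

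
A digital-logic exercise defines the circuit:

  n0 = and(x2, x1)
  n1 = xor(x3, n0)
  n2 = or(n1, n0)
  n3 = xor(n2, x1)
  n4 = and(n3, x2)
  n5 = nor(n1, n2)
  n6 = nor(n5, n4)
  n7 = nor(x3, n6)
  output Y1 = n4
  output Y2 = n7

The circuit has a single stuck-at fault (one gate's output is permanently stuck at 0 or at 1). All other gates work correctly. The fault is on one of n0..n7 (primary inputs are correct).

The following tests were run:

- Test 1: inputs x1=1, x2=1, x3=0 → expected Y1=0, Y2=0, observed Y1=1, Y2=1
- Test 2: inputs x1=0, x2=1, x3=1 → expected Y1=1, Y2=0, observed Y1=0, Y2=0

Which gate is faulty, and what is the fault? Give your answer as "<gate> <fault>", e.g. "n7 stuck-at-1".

Fault-free values for test 1 (x1=1, x2=1, x3=0): n0=1, n1=1, n2=1, n3=0, n4=0, n5=0, n6=1, n7=0, giving Y1=0, Y2=0. Observed Y1=1, Y2=1.
Test 1: faults giving observed Y1=1, Y2=1 are {n0 stuck-at-0, n2 stuck-at-0, n3 stuck-at-1, n4 stuck-at-1}.
Test 2 (x1=0, x2=1, x3=1): fault-free n0=0, n1=1, n2=1, n3=1, n4=1, n5=0, n6=0, n7=0 → Y1=1, Y2=0; observed Y1=0, Y2=0. Eliminates n0 stuck-at-0, n3 stuck-at-1, n4 stuck-at-1.
Only n2 stuck-at-0 is consistent with every test.

n2 stuck-at-0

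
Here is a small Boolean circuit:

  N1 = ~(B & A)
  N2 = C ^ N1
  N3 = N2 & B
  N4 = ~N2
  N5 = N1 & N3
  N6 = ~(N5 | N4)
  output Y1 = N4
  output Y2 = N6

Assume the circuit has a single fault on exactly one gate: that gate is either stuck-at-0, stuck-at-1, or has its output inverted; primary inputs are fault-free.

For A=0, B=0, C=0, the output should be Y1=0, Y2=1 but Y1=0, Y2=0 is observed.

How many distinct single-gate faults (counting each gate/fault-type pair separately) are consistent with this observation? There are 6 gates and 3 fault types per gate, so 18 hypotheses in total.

6

Fault-free: N1=1, N2=1, N3=0, N4=0, N5=0, N6=1 → Y1=0, Y2=1. Observed Y1=0, Y2=0.
  N1: none of the 3 fault types match ✗
  N2: none of the 3 fault types match ✗
  N3: stuck-at-1, inverted output ✓; others ✗
  N4: none of the 3 fault types match ✗
  N5: stuck-at-1, inverted output ✓; others ✗
  N6: stuck-at-0, inverted output ✓; others ✗
Consistent faults: {N3 stuck-at-1, N3 inverted output, N5 stuck-at-1, N5 inverted output, N6 stuck-at-0, N6 inverted output} — 6 in all.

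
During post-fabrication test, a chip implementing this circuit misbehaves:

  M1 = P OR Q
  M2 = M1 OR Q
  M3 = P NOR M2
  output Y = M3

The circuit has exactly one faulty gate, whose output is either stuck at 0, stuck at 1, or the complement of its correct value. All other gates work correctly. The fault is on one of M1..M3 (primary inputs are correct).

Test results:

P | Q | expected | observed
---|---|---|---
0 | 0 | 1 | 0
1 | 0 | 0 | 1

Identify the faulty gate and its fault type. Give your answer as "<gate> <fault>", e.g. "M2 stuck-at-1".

M3 inverted output

Fault-free values for test 1 (P=0, Q=0): M1=0, M2=0, M3=1, giving Y=1. Observed 0.
Test 1: faults giving observed 0 are {M1 stuck-at-1, M1 inverted output, M2 stuck-at-1, M2 inverted output, M3 stuck-at-0, M3 inverted output}.
Test 2 (P=1, Q=0): fault-free M1=1, M2=1, M3=0 → 0; observed 1. Eliminates M1 stuck-at-1, M1 inverted output, M2 stuck-at-1, M2 inverted output, M3 stuck-at-0.
Only M3 inverted output is consistent with every test.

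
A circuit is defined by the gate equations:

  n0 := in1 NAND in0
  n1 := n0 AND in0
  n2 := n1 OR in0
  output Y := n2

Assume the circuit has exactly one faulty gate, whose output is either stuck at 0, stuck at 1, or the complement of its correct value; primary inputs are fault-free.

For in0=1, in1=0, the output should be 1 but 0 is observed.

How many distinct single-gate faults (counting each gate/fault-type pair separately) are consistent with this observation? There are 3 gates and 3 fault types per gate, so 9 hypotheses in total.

Fault-free: n0=1, n1=1, n2=1 → 1. Observed 0.
  n0 stuck-at-0: output 1 ✗
  n0 stuck-at-1: output 1 ✗
  n0 inverted output: output 1 ✗
  n1 stuck-at-0: output 1 ✗
  n1 stuck-at-1: output 1 ✗
  n1 inverted output: output 1 ✗
  n2 stuck-at-0: output 0 ✓
  n2 stuck-at-1: output 1 ✗
  n2 inverted output: output 0 ✓
Consistent faults: {n2 stuck-at-0, n2 inverted output} — 2 in all.

2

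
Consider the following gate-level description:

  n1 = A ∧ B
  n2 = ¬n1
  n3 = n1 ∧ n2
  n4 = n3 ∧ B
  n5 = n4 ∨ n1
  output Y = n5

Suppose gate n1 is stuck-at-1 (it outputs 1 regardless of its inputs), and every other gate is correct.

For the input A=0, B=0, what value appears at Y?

Propagate with n1 forced: n1=1 [stuck-at-1], n2=0, n3=0, n4=0, n5=1.
So Y = 1. (Without the fault it would be 0.)

1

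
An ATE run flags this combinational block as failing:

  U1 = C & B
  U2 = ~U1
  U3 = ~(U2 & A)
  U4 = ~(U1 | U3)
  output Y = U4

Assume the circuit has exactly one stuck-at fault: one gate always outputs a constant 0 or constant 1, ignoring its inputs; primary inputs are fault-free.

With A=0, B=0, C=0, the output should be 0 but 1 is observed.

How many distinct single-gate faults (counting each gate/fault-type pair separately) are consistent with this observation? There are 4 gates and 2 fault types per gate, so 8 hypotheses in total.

Fault-free: U1=0, U2=1, U3=1, U4=0 → 0. Observed 1.
  U1 stuck-at-0: output 0 ✗
  U1 stuck-at-1: output 0 ✗
  U2 stuck-at-0: output 0 ✗
  U2 stuck-at-1: output 0 ✗
  U3 stuck-at-0: output 1 ✓
  U3 stuck-at-1: output 0 ✗
  U4 stuck-at-0: output 0 ✗
  U4 stuck-at-1: output 1 ✓
Consistent faults: {U3 stuck-at-0, U4 stuck-at-1} — 2 in all.

2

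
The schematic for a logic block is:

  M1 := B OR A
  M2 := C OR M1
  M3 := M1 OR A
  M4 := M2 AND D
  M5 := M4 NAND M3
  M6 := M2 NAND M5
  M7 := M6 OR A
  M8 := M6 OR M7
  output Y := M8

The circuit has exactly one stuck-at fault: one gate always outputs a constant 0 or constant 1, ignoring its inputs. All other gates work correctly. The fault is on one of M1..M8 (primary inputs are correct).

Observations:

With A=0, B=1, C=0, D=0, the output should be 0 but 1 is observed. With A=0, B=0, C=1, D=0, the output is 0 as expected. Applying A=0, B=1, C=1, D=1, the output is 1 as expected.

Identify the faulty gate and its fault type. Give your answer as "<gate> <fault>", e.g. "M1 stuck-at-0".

M4 stuck-at-1

Fault-free values for test 1 (A=0, B=1, C=0, D=0): M1=1, M2=1, M3=1, M4=0, M5=1, M6=0, M7=0, M8=0, giving Y=0. Observed 1.
Test 1: faults giving observed 1 are {M1 stuck-at-0, M2 stuck-at-0, M4 stuck-at-1, M5 stuck-at-0, M6 stuck-at-1, M7 stuck-at-1, M8 stuck-at-1}.
Test 2 (A=0, B=0, C=1, D=0): fault-free M1=0, M2=1, M3=0, M4=0, M5=1, M6=0, M7=0, M8=0 → 0; observed 0. Eliminates M2 stuck-at-0, M5 stuck-at-0, M6 stuck-at-1, M7 stuck-at-1, M8 stuck-at-1.
Test 3 (A=0, B=1, C=1, D=1): fault-free M1=1, M2=1, M3=1, M4=1, M5=0, M6=1, M7=1, M8=1 → 1; observed 1. Eliminates M1 stuck-at-0.
Only M4 stuck-at-1 is consistent with every test.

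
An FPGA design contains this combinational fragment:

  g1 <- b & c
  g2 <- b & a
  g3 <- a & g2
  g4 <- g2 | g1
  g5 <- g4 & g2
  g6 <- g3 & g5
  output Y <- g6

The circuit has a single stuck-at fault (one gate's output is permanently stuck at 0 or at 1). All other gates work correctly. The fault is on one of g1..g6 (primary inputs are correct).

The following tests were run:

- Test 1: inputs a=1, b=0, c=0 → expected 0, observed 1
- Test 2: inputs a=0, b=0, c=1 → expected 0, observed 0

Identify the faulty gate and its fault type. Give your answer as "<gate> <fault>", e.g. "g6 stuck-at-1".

Fault-free values for test 1 (a=1, b=0, c=0): g1=0, g2=0, g3=0, g4=0, g5=0, g6=0, giving Y=0. Observed 1.
Test 1: faults giving observed 1 are {g2 stuck-at-1, g6 stuck-at-1}.
Test 2 (a=0, b=0, c=1): fault-free g1=0, g2=0, g3=0, g4=0, g5=0, g6=0 → 0; observed 0. Eliminates g6 stuck-at-1.
Only g2 stuck-at-1 is consistent with every test.

g2 stuck-at-1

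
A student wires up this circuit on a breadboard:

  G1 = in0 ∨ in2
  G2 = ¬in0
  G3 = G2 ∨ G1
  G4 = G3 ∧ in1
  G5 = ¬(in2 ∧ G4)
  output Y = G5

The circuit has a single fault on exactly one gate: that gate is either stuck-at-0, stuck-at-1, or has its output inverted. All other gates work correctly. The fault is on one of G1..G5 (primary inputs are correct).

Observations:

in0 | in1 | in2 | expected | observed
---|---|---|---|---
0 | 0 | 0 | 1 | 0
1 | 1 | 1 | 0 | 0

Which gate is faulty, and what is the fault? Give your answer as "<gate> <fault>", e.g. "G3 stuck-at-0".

Fault-free values for test 1 (in0=0, in1=0, in2=0): G1=0, G2=1, G3=1, G4=0, G5=1, giving Y=1. Observed 0.
Test 1: faults giving observed 0 are {G5 stuck-at-0, G5 inverted output}.
Test 2 (in0=1, in1=1, in2=1): fault-free G1=1, G2=0, G3=1, G4=1, G5=0 → 0; observed 0. Eliminates G5 inverted output.
Only G5 stuck-at-0 is consistent with every test.

G5 stuck-at-0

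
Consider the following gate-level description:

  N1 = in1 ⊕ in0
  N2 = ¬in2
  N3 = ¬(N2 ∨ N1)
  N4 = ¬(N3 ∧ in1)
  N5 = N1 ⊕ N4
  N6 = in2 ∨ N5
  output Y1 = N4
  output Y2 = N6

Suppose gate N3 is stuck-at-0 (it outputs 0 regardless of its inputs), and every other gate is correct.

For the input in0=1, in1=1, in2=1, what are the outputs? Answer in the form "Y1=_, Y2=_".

Y1=1, Y2=1

Propagate with N3 forced: N1=0, N2=0, N3=0 [stuck-at-0], N4=1, N5=1, N6=1.
So the outputs are Y1=1, Y2=1. (Without the fault they would be Y1=0, Y2=1.)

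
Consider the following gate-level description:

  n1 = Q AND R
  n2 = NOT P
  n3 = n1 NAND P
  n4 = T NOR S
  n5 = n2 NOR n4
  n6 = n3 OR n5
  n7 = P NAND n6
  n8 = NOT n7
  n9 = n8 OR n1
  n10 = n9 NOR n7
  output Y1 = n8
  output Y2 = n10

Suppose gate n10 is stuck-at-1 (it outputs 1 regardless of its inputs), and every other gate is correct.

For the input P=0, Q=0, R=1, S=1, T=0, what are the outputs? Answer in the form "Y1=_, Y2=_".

Propagate with n10 forced: n1=0, n2=1, n3=1, n4=0, n5=0, n6=1, n7=1, n8=0, n9=0, n10=1 [stuck-at-1].
So the outputs are Y1=0, Y2=1. (Without the fault they would be Y1=0, Y2=0.)

Y1=0, Y2=1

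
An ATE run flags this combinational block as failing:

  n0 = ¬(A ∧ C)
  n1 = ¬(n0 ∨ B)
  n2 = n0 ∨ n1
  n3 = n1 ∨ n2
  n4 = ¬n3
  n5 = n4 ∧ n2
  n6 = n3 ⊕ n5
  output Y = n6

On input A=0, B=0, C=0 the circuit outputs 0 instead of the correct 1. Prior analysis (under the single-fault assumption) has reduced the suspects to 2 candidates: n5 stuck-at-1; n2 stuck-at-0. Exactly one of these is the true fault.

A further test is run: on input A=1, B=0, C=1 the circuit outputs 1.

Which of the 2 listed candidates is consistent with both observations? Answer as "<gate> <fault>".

n2 stuck-at-0

Evaluate each candidate on input A=1, B=0, C=1:
  n5 stuck-at-1: n0=0, n1=1, n2=1, n3=1, n4=0, n5=1 [stuck-at-1], n6=0 → 0 — eliminated
  n2 stuck-at-0: n0=0, n1=1, n2=0 [stuck-at-0], n3=1, n4=0, n5=0, n6=1 → 1 — matches
Only n2 stuck-at-0 reproduces the observed 1.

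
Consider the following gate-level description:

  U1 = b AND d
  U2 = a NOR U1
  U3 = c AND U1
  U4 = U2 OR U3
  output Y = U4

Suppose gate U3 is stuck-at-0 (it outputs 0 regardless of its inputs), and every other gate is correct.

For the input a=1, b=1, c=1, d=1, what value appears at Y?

Propagate with U3 forced: U1=1, U2=0, U3=0 [stuck-at-0], U4=0.
So Y = 0. (Without the fault it would be 1.)

0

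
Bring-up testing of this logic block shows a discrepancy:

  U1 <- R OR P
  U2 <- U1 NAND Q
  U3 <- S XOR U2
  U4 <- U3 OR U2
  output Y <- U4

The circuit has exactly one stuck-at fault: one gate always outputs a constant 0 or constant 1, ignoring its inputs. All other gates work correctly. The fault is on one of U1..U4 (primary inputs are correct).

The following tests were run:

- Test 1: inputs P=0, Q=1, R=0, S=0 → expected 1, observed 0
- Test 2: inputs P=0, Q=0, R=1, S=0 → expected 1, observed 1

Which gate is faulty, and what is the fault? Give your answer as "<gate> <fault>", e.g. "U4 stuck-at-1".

U1 stuck-at-1

Fault-free values for test 1 (P=0, Q=1, R=0, S=0): U1=0, U2=1, U3=1, U4=1, giving Y=1. Observed 0.
Test 1: faults giving observed 0 are {U1 stuck-at-1, U2 stuck-at-0, U4 stuck-at-0}.
Test 2 (P=0, Q=0, R=1, S=0): fault-free U1=1, U2=1, U3=1, U4=1 → 1; observed 1. Eliminates U2 stuck-at-0, U4 stuck-at-0.
Only U1 stuck-at-1 is consistent with every test.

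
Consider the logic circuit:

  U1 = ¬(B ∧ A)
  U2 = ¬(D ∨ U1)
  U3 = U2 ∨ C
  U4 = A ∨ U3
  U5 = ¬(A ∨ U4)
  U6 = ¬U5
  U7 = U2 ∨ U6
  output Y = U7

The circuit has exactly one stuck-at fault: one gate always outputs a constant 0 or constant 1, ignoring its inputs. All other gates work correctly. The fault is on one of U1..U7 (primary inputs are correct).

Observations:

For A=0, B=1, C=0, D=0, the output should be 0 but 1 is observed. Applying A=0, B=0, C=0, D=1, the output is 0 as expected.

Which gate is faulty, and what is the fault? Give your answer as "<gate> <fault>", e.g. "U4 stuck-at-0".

Fault-free values for test 1 (A=0, B=1, C=0, D=0): U1=1, U2=0, U3=0, U4=0, U5=1, U6=0, U7=0, giving Y=0. Observed 1.
Test 1: faults giving observed 1 are {U1 stuck-at-0, U2 stuck-at-1, U3 stuck-at-1, U4 stuck-at-1, U5 stuck-at-0, U6 stuck-at-1, U7 stuck-at-1}.
Test 2 (A=0, B=0, C=0, D=1): fault-free U1=1, U2=0, U3=0, U4=0, U5=1, U6=0, U7=0 → 0; observed 0. Eliminates U2 stuck-at-1, U3 stuck-at-1, U4 stuck-at-1, U5 stuck-at-0, U6 stuck-at-1, U7 stuck-at-1.
Only U1 stuck-at-0 is consistent with every test.

U1 stuck-at-0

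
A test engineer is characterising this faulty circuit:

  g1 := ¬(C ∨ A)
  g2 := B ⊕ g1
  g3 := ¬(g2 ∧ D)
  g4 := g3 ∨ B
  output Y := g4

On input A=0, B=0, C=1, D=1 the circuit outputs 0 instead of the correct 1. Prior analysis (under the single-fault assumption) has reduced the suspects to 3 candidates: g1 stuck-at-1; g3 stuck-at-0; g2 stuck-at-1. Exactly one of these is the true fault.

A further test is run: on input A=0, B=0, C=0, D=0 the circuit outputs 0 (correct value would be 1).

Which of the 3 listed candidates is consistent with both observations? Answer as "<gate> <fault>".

g3 stuck-at-0

Evaluate each candidate on input A=0, B=0, C=0, D=0:
  g1 stuck-at-1: g1=1 [stuck-at-1], g2=1, g3=1, g4=1 → 1 — eliminated
  g3 stuck-at-0: g1=1, g2=1, g3=0 [stuck-at-0], g4=0 → 0 — matches
  g2 stuck-at-1: g1=1, g2=1 [stuck-at-1], g3=1, g4=1 → 1 — eliminated
Only g3 stuck-at-0 reproduces the observed 0.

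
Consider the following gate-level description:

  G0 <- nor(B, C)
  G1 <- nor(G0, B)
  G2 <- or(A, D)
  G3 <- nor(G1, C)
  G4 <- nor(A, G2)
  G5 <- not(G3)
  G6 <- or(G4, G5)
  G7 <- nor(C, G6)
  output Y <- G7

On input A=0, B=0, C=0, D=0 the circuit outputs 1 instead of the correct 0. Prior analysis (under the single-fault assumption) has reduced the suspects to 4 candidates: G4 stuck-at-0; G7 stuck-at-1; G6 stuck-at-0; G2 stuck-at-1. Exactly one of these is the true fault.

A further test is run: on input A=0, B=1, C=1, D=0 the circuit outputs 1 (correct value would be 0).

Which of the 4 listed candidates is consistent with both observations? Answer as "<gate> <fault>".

Evaluate each candidate on input A=0, B=1, C=1, D=0:
  G4 stuck-at-0: G0=0, G1=0, G2=0, G3=0, G4=0 [stuck-at-0], G5=1, G6=1, G7=0 → 0 — eliminated
  G7 stuck-at-1: G0=0, G1=0, G2=0, G3=0, G4=1, G5=1, G6=1, G7=1 [stuck-at-1] → 1 — matches
  G6 stuck-at-0: G0=0, G1=0, G2=0, G3=0, G4=1, G5=1, G6=0 [stuck-at-0], G7=0 → 0 — eliminated
  G2 stuck-at-1: G0=0, G1=0, G2=1 [stuck-at-1], G3=0, G4=0, G5=1, G6=1, G7=0 → 0 — eliminated
Only G7 stuck-at-1 reproduces the observed 1.

G7 stuck-at-1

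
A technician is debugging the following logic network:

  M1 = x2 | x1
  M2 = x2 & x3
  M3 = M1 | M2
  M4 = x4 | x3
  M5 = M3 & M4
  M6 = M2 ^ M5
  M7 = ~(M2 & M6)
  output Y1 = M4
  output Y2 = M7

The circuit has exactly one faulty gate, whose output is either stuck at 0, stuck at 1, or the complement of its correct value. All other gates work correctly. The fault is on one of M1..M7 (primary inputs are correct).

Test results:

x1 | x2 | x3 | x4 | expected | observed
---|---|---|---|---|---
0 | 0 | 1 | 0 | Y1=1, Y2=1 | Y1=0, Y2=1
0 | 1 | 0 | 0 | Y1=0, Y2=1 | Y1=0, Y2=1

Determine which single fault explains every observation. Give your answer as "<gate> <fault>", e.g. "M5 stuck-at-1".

Fault-free values for test 1 (x1=0, x2=0, x3=1, x4=0): M1=0, M2=0, M3=0, M4=1, M5=0, M6=0, M7=1, giving Y1=1, Y2=1. Observed Y1=0, Y2=1.
Test 1: faults giving observed Y1=0, Y2=1 are {M4 stuck-at-0, M4 inverted output}.
Test 2 (x1=0, x2=1, x3=0, x4=0): fault-free M1=1, M2=0, M3=1, M4=0, M5=0, M6=0, M7=1 → Y1=0, Y2=1; observed Y1=0, Y2=1. Eliminates M4 inverted output.
Only M4 stuck-at-0 is consistent with every test.

M4 stuck-at-0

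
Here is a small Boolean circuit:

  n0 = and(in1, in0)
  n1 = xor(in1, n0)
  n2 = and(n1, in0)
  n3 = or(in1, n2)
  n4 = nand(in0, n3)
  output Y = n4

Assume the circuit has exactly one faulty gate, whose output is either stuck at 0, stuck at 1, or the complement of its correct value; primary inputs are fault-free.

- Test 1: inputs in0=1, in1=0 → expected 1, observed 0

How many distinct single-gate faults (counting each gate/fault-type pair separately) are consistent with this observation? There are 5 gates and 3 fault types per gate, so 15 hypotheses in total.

10

Fault-free: n0=0, n1=0, n2=0, n3=0, n4=1 → 1. Observed 0.
  n0: stuck-at-1, inverted output ✓; others ✗
  n1: stuck-at-1, inverted output ✓; others ✗
  n2: stuck-at-1, inverted output ✓; others ✗
  n3: stuck-at-1, inverted output ✓; others ✗
  n4: stuck-at-0, inverted output ✓; others ✗
Consistent faults: {n0 stuck-at-1, n0 inverted output, n1 stuck-at-1, n1 inverted output, n2 stuck-at-1, n2 inverted output, n3 stuck-at-1, n3 inverted output, n4 stuck-at-0, n4 inverted output} — 10 in all.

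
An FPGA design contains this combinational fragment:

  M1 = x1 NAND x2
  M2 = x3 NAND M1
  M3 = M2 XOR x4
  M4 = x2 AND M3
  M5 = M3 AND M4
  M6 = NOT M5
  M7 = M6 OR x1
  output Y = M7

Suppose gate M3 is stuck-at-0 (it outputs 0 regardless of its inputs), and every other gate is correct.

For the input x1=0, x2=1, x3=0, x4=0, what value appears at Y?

1

Propagate with M3 forced: M1=1, M2=1, M3=0 [stuck-at-0], M4=0, M5=0, M6=1, M7=1.
So Y = 1. (Without the fault it would be 0.)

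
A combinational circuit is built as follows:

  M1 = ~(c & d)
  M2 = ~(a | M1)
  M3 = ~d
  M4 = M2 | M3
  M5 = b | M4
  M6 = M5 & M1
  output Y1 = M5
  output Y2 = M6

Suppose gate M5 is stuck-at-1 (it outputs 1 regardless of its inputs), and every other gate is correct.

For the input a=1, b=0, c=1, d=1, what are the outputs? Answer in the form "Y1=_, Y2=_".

Y1=1, Y2=0

Propagate with M5 forced: M1=0, M2=0, M3=0, M4=0, M5=1 [stuck-at-1], M6=0.
So the outputs are Y1=1, Y2=0. (Without the fault they would be Y1=0, Y2=0.)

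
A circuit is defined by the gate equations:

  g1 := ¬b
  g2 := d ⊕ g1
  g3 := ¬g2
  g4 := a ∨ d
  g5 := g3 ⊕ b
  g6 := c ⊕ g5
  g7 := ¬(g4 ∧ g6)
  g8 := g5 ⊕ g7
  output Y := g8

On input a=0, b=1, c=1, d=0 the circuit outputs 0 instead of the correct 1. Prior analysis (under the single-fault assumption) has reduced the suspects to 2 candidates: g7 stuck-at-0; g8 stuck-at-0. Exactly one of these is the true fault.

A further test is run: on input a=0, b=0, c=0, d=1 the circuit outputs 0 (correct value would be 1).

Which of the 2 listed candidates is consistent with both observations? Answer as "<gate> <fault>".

g8 stuck-at-0

Evaluate each candidate on input a=0, b=0, c=0, d=1:
  g7 stuck-at-0: g1=1, g2=0, g3=1, g4=1, g5=1, g6=1, g7=0 [stuck-at-0], g8=1 → 1 — eliminated
  g8 stuck-at-0: g1=1, g2=0, g3=1, g4=1, g5=1, g6=1, g7=0, g8=0 [stuck-at-0] → 0 — matches
Only g8 stuck-at-0 reproduces the observed 0.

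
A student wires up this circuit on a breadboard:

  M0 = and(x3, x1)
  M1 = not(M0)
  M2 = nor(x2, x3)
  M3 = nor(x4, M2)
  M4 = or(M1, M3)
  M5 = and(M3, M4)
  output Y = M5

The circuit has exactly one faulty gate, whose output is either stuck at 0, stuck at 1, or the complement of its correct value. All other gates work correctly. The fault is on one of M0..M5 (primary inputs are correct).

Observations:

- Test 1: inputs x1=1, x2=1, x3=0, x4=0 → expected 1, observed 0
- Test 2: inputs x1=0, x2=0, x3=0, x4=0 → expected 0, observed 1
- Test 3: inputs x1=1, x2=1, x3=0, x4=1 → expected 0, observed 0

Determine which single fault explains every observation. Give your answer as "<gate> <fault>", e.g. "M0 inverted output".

M2 inverted output

Fault-free values for test 1 (x1=1, x2=1, x3=0, x4=0): M0=0, M1=1, M2=0, M3=1, M4=1, M5=1, giving Y=1. Observed 0.
Test 1: faults giving observed 0 are {M2 stuck-at-1, M2 inverted output, M3 stuck-at-0, M3 inverted output, M4 stuck-at-0, M4 inverted output, M5 stuck-at-0, M5 inverted output}.
Test 2 (x1=0, x2=0, x3=0, x4=0): fault-free M0=0, M1=1, M2=1, M3=0, M4=1, M5=0 → 0; observed 1. Eliminates M2 stuck-at-1, M3 stuck-at-0, M4 stuck-at-0, M4 inverted output, M5 stuck-at-0.
Test 3 (x1=1, x2=1, x3=0, x4=1): fault-free M0=0, M1=1, M2=0, M3=0, M4=1, M5=0 → 0; observed 0. Eliminates M3 inverted output, M5 inverted output.
Only M2 inverted output is consistent with every test.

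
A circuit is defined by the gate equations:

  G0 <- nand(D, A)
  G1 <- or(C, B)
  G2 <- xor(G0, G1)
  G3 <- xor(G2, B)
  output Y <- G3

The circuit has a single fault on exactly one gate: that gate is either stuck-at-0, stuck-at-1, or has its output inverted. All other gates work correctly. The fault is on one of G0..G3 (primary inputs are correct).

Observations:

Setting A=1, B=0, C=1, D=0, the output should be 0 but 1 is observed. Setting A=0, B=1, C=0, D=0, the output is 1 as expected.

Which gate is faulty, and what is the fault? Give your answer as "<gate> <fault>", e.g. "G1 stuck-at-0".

Fault-free values for test 1 (A=1, B=0, C=1, D=0): G0=1, G1=1, G2=0, G3=0, giving Y=0. Observed 1.
Test 1: faults giving observed 1 are {G0 stuck-at-0, G0 inverted output, G1 stuck-at-0, G1 inverted output, G2 stuck-at-1, G2 inverted output, G3 stuck-at-1, G3 inverted output}.
Test 2 (A=0, B=1, C=0, D=0): fault-free G0=1, G1=1, G2=0, G3=1 → 1; observed 1. Eliminates G0 stuck-at-0, G0 inverted output, G1 stuck-at-0, G1 inverted output, G2 stuck-at-1, G2 inverted output, G3 inverted output.
Only G3 stuck-at-1 is consistent with every test.

G3 stuck-at-1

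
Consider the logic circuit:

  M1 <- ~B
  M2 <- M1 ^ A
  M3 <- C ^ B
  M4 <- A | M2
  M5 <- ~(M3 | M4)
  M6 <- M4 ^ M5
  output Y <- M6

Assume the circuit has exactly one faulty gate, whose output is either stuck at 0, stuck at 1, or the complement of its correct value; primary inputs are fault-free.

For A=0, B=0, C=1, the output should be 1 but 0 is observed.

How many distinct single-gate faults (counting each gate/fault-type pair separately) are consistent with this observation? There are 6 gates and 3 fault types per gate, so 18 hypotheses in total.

10

Fault-free: M1=1, M2=1, M3=1, M4=1, M5=0, M6=1 → 1. Observed 0.
  M1: stuck-at-0, inverted output ✓; others ✗
  M2: stuck-at-0, inverted output ✓; others ✗
  M3: none of the 3 fault types match ✗
  M4: stuck-at-0, inverted output ✓; others ✗
  M5: stuck-at-1, inverted output ✓; others ✗
  M6: stuck-at-0, inverted output ✓; others ✗
Consistent faults: {M1 stuck-at-0, M1 inverted output, M2 stuck-at-0, M2 inverted output, M4 stuck-at-0, M4 inverted output, M5 stuck-at-1, M5 inverted output, M6 stuck-at-0, M6 inverted output} — 10 in all.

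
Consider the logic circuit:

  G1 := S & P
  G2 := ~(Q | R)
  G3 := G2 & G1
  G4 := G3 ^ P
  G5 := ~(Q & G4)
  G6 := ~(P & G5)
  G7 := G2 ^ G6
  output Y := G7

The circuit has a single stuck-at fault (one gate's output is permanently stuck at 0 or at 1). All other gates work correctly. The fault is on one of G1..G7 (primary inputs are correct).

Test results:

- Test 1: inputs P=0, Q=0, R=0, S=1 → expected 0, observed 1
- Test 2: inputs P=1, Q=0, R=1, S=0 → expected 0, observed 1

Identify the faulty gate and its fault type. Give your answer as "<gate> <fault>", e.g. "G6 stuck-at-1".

Fault-free values for test 1 (P=0, Q=0, R=0, S=1): G1=0, G2=1, G3=0, G4=0, G5=1, G6=1, G7=0, giving Y=0. Observed 1.
Test 1: faults giving observed 1 are {G2 stuck-at-0, G6 stuck-at-0, G7 stuck-at-1}.
Test 2 (P=1, Q=0, R=1, S=0): fault-free G1=0, G2=0, G3=0, G4=1, G5=1, G6=0, G7=0 → 0; observed 1. Eliminates G2 stuck-at-0, G6 stuck-at-0.
Only G7 stuck-at-1 is consistent with every test.

G7 stuck-at-1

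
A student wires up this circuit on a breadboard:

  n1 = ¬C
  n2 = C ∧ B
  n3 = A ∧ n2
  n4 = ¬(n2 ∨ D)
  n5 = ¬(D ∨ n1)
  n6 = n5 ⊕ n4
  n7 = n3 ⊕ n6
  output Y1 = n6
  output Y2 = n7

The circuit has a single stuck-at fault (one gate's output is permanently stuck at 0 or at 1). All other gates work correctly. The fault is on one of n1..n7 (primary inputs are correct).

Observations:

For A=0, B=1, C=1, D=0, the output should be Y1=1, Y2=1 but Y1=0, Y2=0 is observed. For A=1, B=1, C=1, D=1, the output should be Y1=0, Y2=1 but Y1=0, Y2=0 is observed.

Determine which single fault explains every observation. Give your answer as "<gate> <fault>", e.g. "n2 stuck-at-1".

Fault-free values for test 1 (A=0, B=1, C=1, D=0): n1=0, n2=1, n3=0, n4=0, n5=1, n6=1, n7=1, giving Y1=1, Y2=1. Observed Y1=0, Y2=0.
Test 1: faults giving observed Y1=0, Y2=0 are {n1 stuck-at-1, n2 stuck-at-0, n4 stuck-at-1, n5 stuck-at-0, n6 stuck-at-0}.
Test 2 (A=1, B=1, C=1, D=1): fault-free n1=0, n2=1, n3=1, n4=0, n5=0, n6=0, n7=1 → Y1=0, Y2=1; observed Y1=0, Y2=0. Eliminates n1 stuck-at-1, n4 stuck-at-1, n5 stuck-at-0, n6 stuck-at-0.
Only n2 stuck-at-0 is consistent with every test.

n2 stuck-at-0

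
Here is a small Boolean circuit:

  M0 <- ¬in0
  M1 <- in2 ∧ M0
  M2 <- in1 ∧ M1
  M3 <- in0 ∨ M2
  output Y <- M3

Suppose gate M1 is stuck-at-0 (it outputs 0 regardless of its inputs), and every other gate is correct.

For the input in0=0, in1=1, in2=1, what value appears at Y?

0

Propagate with M1 forced: M0=1, M1=0 [stuck-at-0], M2=0, M3=0.
So Y = 0. (Without the fault it would be 1.)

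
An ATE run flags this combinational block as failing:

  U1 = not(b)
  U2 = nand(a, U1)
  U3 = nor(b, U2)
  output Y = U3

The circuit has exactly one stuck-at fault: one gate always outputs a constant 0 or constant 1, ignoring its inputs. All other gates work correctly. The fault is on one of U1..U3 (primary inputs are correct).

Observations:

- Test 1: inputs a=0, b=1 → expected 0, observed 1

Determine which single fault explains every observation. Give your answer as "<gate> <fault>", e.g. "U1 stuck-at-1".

U3 stuck-at-1

Fault-free values for test 1 (a=0, b=1): U1=0, U2=1, U3=0, giving Y=0. Observed 1.
Test 1: faults giving observed 1 are {U3 stuck-at-1}.
Only U3 stuck-at-1 is consistent with every test.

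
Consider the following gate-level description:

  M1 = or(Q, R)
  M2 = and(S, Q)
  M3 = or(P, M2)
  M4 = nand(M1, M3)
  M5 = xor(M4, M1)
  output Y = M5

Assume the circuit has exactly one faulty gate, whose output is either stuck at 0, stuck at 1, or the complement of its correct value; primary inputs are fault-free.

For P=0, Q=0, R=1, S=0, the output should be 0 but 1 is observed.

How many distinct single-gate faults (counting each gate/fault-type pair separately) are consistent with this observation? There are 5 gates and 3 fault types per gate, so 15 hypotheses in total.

10

Fault-free: M1=1, M2=0, M3=0, M4=1, M5=0 → 0. Observed 1.
  M1: stuck-at-0, inverted output ✓; others ✗
  M2: stuck-at-1, inverted output ✓; others ✗
  M3: stuck-at-1, inverted output ✓; others ✗
  M4: stuck-at-0, inverted output ✓; others ✗
  M5: stuck-at-1, inverted output ✓; others ✗
Consistent faults: {M1 stuck-at-0, M1 inverted output, M2 stuck-at-1, M2 inverted output, M3 stuck-at-1, M3 inverted output, M4 stuck-at-0, M4 inverted output, M5 stuck-at-1, M5 inverted output} — 10 in all.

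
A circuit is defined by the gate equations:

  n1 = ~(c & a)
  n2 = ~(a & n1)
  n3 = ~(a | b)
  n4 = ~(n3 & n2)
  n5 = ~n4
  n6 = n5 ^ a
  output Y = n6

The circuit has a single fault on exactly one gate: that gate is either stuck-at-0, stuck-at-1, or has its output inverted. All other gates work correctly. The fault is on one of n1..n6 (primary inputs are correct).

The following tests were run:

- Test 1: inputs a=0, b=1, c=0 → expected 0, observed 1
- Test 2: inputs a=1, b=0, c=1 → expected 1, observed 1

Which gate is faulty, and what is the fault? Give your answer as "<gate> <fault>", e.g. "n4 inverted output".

n6 stuck-at-1

Fault-free values for test 1 (a=0, b=1, c=0): n1=1, n2=1, n3=0, n4=1, n5=0, n6=0, giving Y=0. Observed 1.
Test 1: faults giving observed 1 are {n3 stuck-at-1, n3 inverted output, n4 stuck-at-0, n4 inverted output, n5 stuck-at-1, n5 inverted output, n6 stuck-at-1, n6 inverted output}.
Test 2 (a=1, b=0, c=1): fault-free n1=0, n2=1, n3=0, n4=1, n5=0, n6=1 → 1; observed 1. Eliminates n3 stuck-at-1, n3 inverted output, n4 stuck-at-0, n4 inverted output, n5 stuck-at-1, n5 inverted output, n6 inverted output.
Only n6 stuck-at-1 is consistent with every test.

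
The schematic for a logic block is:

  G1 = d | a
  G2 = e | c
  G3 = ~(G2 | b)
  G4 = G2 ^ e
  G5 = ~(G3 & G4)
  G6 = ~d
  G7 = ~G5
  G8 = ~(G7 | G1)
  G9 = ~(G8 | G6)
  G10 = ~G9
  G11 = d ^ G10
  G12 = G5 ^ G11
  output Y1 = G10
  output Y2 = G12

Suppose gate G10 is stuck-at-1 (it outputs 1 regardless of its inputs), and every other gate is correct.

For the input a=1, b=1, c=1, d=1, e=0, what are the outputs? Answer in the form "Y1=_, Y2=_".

Propagate with G10 forced: G1=1, G2=1, G3=0, G4=1, G5=1, G6=0, G7=0, G8=0, G9=1, G10=1 [stuck-at-1], G11=0, G12=1.
So the outputs are Y1=1, Y2=1. (Without the fault they would be Y1=0, Y2=0.)

Y1=1, Y2=1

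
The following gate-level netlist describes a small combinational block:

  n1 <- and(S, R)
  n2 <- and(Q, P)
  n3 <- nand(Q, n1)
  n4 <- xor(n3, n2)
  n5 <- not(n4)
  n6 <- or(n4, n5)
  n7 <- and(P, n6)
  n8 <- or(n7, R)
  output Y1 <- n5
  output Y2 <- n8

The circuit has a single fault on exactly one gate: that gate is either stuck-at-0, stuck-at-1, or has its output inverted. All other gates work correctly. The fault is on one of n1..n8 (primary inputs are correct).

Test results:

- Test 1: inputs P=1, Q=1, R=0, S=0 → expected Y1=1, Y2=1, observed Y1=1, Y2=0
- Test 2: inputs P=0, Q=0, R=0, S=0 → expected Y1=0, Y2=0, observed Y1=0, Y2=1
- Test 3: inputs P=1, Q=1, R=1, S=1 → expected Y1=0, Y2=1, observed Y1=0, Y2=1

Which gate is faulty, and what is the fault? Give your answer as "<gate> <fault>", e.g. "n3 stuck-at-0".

n7 inverted output

Fault-free values for test 1 (P=1, Q=1, R=0, S=0): n1=0, n2=1, n3=1, n4=0, n5=1, n6=1, n7=1, n8=1, giving Y1=1, Y2=1. Observed Y1=1, Y2=0.
Test 1: faults giving observed Y1=1, Y2=0 are {n6 stuck-at-0, n6 inverted output, n7 stuck-at-0, n7 inverted output, n8 stuck-at-0, n8 inverted output}.
Test 2 (P=0, Q=0, R=0, S=0): fault-free n1=0, n2=0, n3=1, n4=1, n5=0, n6=1, n7=0, n8=0 → Y1=0, Y2=0; observed Y1=0, Y2=1. Eliminates n6 stuck-at-0, n6 inverted output, n7 stuck-at-0, n8 stuck-at-0.
Test 3 (P=1, Q=1, R=1, S=1): fault-free n1=1, n2=1, n3=0, n4=1, n5=0, n6=1, n7=1, n8=1 → Y1=0, Y2=1; observed Y1=0, Y2=1. Eliminates n8 inverted output.
Only n7 inverted output is consistent with every test.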